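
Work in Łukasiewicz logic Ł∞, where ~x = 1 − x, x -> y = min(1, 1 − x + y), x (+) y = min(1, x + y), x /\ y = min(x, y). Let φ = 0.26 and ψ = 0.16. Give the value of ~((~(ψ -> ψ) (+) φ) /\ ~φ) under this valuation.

0.74

ψ -> ψ = min(1, 1 − 0.16 + 0.16) = min(1, 1.00) = 1.00
~(ψ -> ψ) = 1 − 1.00 = 0.00
~(ψ -> ψ) (+) φ = min(1, 0.00 + 0.26) = min(1, 0.26) = 0.26
~φ = 1 − 0.26 = 0.74
(~(ψ -> ψ) (+) φ) /\ ~φ = min(0.26, 0.74) = 0.26
~((~(ψ -> ψ) (+) φ) /\ ~φ) = 1 − 0.26 = 0.74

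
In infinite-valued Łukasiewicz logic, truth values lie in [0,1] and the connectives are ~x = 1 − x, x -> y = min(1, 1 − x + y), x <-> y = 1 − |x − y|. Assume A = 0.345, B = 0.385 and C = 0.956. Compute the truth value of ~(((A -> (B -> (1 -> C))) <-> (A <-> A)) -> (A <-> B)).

0.040

1 -> C = min(1, 1 − 1.000 + 0.956) = min(1, 0.956) = 0.956
B -> (1 -> C) = min(1, 1 − 0.385 + 0.956) = min(1, 1.571) = 1.000
A -> (B -> (1 -> C)) = min(1, 1 − 0.345 + 1.000) = min(1, 1.655) = 1.000
A <-> A = 1 − |0.345 − 0.345| = 1 − 0.000 = 1.000
(A -> (B -> (1 -> C))) <-> (A <-> A) = 1 − |1.000 − 1.000| = 1 − 0.000 = 1.000
A <-> B = 1 − |0.345 − 0.385| = 1 − 0.040 = 0.960
((A -> (B -> (1 -> C))) <-> (A <-> A)) -> (A <-> B) = min(1, 1 − 1.000 + 0.960) = min(1, 0.960) = 0.960
~(((A -> (B -> (1 -> C))) <-> (A <-> A)) -> (A <-> B)) = 1 − 0.960 = 0.040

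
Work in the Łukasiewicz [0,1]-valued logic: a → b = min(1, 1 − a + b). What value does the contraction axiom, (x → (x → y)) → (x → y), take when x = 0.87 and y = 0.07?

x → y = min(1, 1 − 0.87 + 0.07) = min(1, 0.20) = 0.20
x → (x → y) = min(1, 1 − 0.87 + 0.20) = min(1, 0.33) = 0.33
(x → (x → y)) → (x → y) = min(1, 1 − 0.33 + 0.20) = min(1, 0.87) = 0.87
(The value 0.87 < 1 shows this instance is not satisfied; fails in Ł∞ (the t-norm is not idempotent).)

0.87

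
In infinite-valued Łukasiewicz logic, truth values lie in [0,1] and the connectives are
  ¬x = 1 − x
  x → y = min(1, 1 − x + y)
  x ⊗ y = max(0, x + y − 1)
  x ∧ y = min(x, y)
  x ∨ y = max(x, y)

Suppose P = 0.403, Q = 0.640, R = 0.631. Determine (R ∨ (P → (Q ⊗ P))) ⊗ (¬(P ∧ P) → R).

Q ⊗ P = max(0, 0.640 + 0.403 − 1) = max(0, 0.043) = 0.043
P → (Q ⊗ P) = min(1, 1 − 0.403 + 0.043) = min(1, 0.640) = 0.640
R ∨ (P → (Q ⊗ P)) = max(0.631, 0.640) = 0.640
P ∧ P = min(0.403, 0.403) = 0.403
¬(P ∧ P) = 1 − 0.403 = 0.597
¬(P ∧ P) → R = min(1, 1 − 0.597 + 0.631) = min(1, 1.034) = 1.000
(R ∨ (P → (Q ⊗ P))) ⊗ (¬(P ∧ P) → R) = max(0, 0.640 + 1.000 − 1) = max(0, 0.640) = 0.640

0.640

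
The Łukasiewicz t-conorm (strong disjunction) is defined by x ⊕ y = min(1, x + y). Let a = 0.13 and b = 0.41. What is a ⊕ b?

0.54

a ⊕ b = min(1, 0.13 + 0.41) = min(1, 0.54) = 0.54
For comparison, the Gödel t-conorm max(x, y) would give 0.41.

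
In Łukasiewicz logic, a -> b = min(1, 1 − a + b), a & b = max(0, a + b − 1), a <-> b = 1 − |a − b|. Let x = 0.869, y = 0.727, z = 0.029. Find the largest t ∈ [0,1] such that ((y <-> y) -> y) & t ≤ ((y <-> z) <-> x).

y <-> y = 1 − |0.727 − 0.727| = 1 − 0.000 = 1.000
(y <-> y) -> y = min(1, 1 − 1.000 + 0.727) = min(1, 0.727) = 0.727
So the left factor is (y <-> y) -> y = 0.727.
y <-> z = 1 − |0.727 − 0.029| = 1 − 0.698 = 0.302
(y <-> z) <-> x = 1 − |0.302 − 0.869| = 1 − 0.567 = 0.433
So the right-hand bound is (y <-> z) <-> x = 0.433.
The residuum of the Łukasiewicz t-norm gives the supremum: min(1, 1 − 0.727 + 0.433).
1 − 0.727 + 0.433 = 0.706, so t = min(1, 0.706) = 0.706.
Check: 0.727 & 0.706 = max(0, 0.433) = 0.433 ≤ 0.433.

0.706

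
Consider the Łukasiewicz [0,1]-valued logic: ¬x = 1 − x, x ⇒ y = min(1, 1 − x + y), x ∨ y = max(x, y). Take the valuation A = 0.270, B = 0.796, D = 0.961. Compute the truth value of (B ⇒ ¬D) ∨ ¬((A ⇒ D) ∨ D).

¬D = 1 − 0.961 = 0.039
B ⇒ ¬D = min(1, 1 − 0.796 + 0.039) = min(1, 0.243) = 0.243
A ⇒ D = min(1, 1 − 0.270 + 0.961) = min(1, 1.691) = 1.000
(A ⇒ D) ∨ D = max(1.000, 0.961) = 1.000
¬((A ⇒ D) ∨ D) = 1 − 1.000 = 0.000
(B ⇒ ¬D) ∨ ¬((A ⇒ D) ∨ D) = max(0.243, 0.000) = 0.243

0.243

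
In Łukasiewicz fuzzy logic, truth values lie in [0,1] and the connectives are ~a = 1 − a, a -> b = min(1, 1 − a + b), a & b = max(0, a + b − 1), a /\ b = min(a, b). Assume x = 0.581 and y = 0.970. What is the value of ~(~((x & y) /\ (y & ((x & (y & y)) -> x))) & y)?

0.581

x & y = max(0, 0.581 + 0.970 − 1) = max(0, 0.551) = 0.551
y & y = max(0, 0.970 + 0.970 − 1) = max(0, 0.940) = 0.940
x & (y & y) = max(0, 0.581 + 0.940 − 1) = max(0, 0.521) = 0.521
(x & (y & y)) -> x = min(1, 1 − 0.521 + 0.581) = min(1, 1.060) = 1.000
y & ((x & (y & y)) -> x) = max(0, 0.970 + 1.000 − 1) = max(0, 0.970) = 0.970
(x & y) /\ (y & ((x & (y & y)) -> x)) = min(0.551, 0.970) = 0.551
~((x & y) /\ (y & ((x & (y & y)) -> x))) = 1 − 0.551 = 0.449
~((x & y) /\ (y & ((x & (y & y)) -> x))) & y = max(0, 0.449 + 0.970 − 1) = max(0, 0.419) = 0.419
~(~((x & y) /\ (y & ((x & (y & y)) -> x))) & y) = 1 − 0.419 = 0.581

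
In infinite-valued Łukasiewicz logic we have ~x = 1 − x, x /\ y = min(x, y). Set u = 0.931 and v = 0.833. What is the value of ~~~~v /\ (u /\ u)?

0.833

~v = 1 − 0.833 = 0.167
~~v = 1 − 0.167 = 0.833
~~~v = 1 − 0.833 = 0.167
~~~~v = 1 − 0.167 = 0.833
u /\ u = min(0.931, 0.931) = 0.931
~~~~v /\ (u /\ u) = min(0.833, 0.931) = 0.833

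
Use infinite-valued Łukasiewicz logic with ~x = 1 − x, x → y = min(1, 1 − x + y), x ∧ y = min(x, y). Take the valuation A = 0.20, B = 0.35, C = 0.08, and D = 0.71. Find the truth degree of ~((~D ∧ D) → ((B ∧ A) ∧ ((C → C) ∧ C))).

~D = 1 − 0.71 = 0.29
~D ∧ D = min(0.29, 0.71) = 0.29
B ∧ A = min(0.35, 0.20) = 0.20
C → C = min(1, 1 − 0.08 + 0.08) = min(1, 1.00) = 1.00
(C → C) ∧ C = min(1.00, 0.08) = 0.08
(B ∧ A) ∧ ((C → C) ∧ C) = min(0.20, 0.08) = 0.08
(~D ∧ D) → ((B ∧ A) ∧ ((C → C) ∧ C)) = min(1, 1 − 0.29 + 0.08) = min(1, 0.79) = 0.79
~((~D ∧ D) → ((B ∧ A) ∧ ((C → C) ∧ C))) = 1 − 0.79 = 0.21

0.21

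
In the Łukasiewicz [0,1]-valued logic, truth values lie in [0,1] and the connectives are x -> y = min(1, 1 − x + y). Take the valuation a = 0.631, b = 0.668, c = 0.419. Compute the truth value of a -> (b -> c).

1.000

b -> c = min(1, 1 − 0.668 + 0.419) = min(1, 0.751) = 0.751
a -> (b -> c) = min(1, 1 − 0.631 + 0.751) = min(1, 1.120) = 1.000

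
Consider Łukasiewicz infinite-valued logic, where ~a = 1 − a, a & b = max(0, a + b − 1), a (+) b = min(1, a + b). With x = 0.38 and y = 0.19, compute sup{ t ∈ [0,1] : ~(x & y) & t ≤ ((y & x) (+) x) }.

x & y = max(0, 0.38 + 0.19 − 1) = max(0, -0.43) = 0.00
~(x & y) = 1 − 0.00 = 1.00
So the left factor is ~(x & y) = 1.00.
y & x = max(0, 0.19 + 0.38 − 1) = max(0, -0.43) = 0.00
(y & x) (+) x = min(1, 0.00 + 0.38) = min(1, 0.38) = 0.38
So the right-hand bound is (y & x) (+) x = 0.38.
The residuum of the Łukasiewicz t-norm gives the supremum: min(1, 1 − 1.00 + 0.38).
1 − 1.00 + 0.38 = 0.38, so t = min(1, 0.38) = 0.38.
Check: 1.00 & 0.38 = max(0, 0.38) = 0.38 ≤ 0.38.

0.38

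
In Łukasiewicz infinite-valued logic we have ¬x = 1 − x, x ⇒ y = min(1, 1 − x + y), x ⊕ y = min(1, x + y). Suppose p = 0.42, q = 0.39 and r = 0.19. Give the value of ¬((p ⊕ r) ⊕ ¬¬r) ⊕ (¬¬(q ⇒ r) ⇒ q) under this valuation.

p ⊕ r = min(1, 0.42 + 0.19) = min(1, 0.61) = 0.61
¬r = 1 − 0.19 = 0.81
¬¬r = 1 − 0.81 = 0.19
(p ⊕ r) ⊕ ¬¬r = min(1, 0.61 + 0.19) = min(1, 0.80) = 0.80
¬((p ⊕ r) ⊕ ¬¬r) = 1 − 0.80 = 0.20
q ⇒ r = min(1, 1 − 0.39 + 0.19) = min(1, 0.80) = 0.80
¬(q ⇒ r) = 1 − 0.80 = 0.20
¬¬(q ⇒ r) = 1 − 0.20 = 0.80
¬¬(q ⇒ r) ⇒ q = min(1, 1 − 0.80 + 0.39) = min(1, 0.59) = 0.59
¬((p ⊕ r) ⊕ ¬¬r) ⊕ (¬¬(q ⇒ r) ⇒ q) = min(1, 0.20 + 0.59) = min(1, 0.79) = 0.79

0.79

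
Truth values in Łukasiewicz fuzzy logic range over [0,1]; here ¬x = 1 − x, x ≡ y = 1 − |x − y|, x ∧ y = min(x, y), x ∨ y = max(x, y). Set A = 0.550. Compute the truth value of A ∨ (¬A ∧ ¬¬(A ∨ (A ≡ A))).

0.550

¬A = 1 − 0.550 = 0.450
A ≡ A = 1 − |0.550 − 0.550| = 1 − 0.000 = 1.000
A ∨ (A ≡ A) = max(0.550, 1.000) = 1.000
¬(A ∨ (A ≡ A)) = 1 − 1.000 = 0.000
¬¬(A ∨ (A ≡ A)) = 1 − 0.000 = 1.000
¬A ∧ ¬¬(A ∨ (A ≡ A)) = min(0.450, 1.000) = 0.450
A ∨ (¬A ∧ ¬¬(A ∨ (A ≡ A))) = max(0.550, 0.450) = 0.550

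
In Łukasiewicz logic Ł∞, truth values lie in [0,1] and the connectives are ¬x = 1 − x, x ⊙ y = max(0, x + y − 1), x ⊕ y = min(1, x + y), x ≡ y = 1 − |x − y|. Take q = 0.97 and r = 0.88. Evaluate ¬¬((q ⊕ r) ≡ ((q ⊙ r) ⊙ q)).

q ⊕ r = min(1, 0.97 + 0.88) = min(1, 1.85) = 1.00
q ⊙ r = max(0, 0.97 + 0.88 − 1) = max(0, 0.85) = 0.85
(q ⊙ r) ⊙ q = max(0, 0.85 + 0.97 − 1) = max(0, 0.82) = 0.82
(q ⊕ r) ≡ ((q ⊙ r) ⊙ q) = 1 − |1.00 − 0.82| = 1 − 0.18 = 0.82
¬((q ⊕ r) ≡ ((q ⊙ r) ⊙ q)) = 1 − 0.82 = 0.18
¬¬((q ⊕ r) ≡ ((q ⊙ r) ⊙ q)) = 1 − 0.18 = 0.82

0.82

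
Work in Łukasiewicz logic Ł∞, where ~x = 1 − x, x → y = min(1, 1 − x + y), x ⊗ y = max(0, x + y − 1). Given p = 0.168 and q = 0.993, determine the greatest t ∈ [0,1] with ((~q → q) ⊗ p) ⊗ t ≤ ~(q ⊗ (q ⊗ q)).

0.853

~q = 1 − 0.993 = 0.007
~q → q = min(1, 1 − 0.007 + 0.993) = min(1, 1.986) = 1.000
(~q → q) ⊗ p = max(0, 1.000 + 0.168 − 1) = max(0, 0.168) = 0.168
So the left factor is (~q → q) ⊗ p = 0.168.
q ⊗ q = max(0, 0.993 + 0.993 − 1) = max(0, 0.986) = 0.986
q ⊗ (q ⊗ q) = max(0, 0.993 + 0.986 − 1) = max(0, 0.979) = 0.979
~(q ⊗ (q ⊗ q)) = 1 − 0.979 = 0.021
So the right-hand bound is ~(q ⊗ (q ⊗ q)) = 0.021.
The residuum of the Łukasiewicz t-norm gives the supremum: min(1, 1 − 0.168 + 0.021).
1 − 0.168 + 0.021 = 0.853, so t = min(1, 0.853) = 0.853.
Check: 0.168 ⊗ 0.853 = max(0, 0.021) = 0.021 ≤ 0.021.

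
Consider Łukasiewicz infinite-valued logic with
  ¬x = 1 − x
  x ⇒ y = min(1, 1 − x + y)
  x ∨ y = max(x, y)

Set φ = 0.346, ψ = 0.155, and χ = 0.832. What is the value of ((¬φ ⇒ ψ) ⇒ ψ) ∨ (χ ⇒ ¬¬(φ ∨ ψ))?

0.654

¬φ = 1 − 0.346 = 0.654
¬φ ⇒ ψ = min(1, 1 − 0.654 + 0.155) = min(1, 0.501) = 0.501
(¬φ ⇒ ψ) ⇒ ψ = min(1, 1 − 0.501 + 0.155) = min(1, 0.654) = 0.654
φ ∨ ψ = max(0.346, 0.155) = 0.346
¬(φ ∨ ψ) = 1 − 0.346 = 0.654
¬¬(φ ∨ ψ) = 1 − 0.654 = 0.346
χ ⇒ ¬¬(φ ∨ ψ) = min(1, 1 − 0.832 + 0.346) = min(1, 0.514) = 0.514
((¬φ ⇒ ψ) ⇒ ψ) ∨ (χ ⇒ ¬¬(φ ∨ ψ)) = max(0.654, 0.514) = 0.654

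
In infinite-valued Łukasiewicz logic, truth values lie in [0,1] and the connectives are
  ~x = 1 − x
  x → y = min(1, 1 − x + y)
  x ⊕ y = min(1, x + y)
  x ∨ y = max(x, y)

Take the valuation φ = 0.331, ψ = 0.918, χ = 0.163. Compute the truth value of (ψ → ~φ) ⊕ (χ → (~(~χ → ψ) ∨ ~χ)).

~φ = 1 − 0.331 = 0.669
ψ → ~φ = min(1, 1 − 0.918 + 0.669) = min(1, 0.751) = 0.751
~χ = 1 − 0.163 = 0.837
~χ → ψ = min(1, 1 − 0.837 + 0.918) = min(1, 1.081) = 1.000
~(~χ → ψ) = 1 − 1.000 = 0.000
~(~χ → ψ) ∨ ~χ = max(0.000, 0.837) = 0.837
χ → (~(~χ → ψ) ∨ ~χ) = min(1, 1 − 0.163 + 0.837) = min(1, 1.674) = 1.000
(ψ → ~φ) ⊕ (χ → (~(~χ → ψ) ∨ ~χ)) = min(1, 0.751 + 1.000) = min(1, 1.751) = 1.000

1.000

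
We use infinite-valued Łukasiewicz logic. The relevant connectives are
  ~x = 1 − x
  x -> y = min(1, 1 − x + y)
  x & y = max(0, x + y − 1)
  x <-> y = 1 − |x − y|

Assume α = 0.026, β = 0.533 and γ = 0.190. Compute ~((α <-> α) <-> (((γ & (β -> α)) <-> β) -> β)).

α <-> α = 1 − |0.026 − 0.026| = 1 − 0.000 = 1.000
β -> α = min(1, 1 − 0.533 + 0.026) = min(1, 0.493) = 0.493
γ & (β -> α) = max(0, 0.190 + 0.493 − 1) = max(0, -0.317) = 0.000
(γ & (β -> α)) <-> β = 1 − |0.000 − 0.533| = 1 − 0.533 = 0.467
((γ & (β -> α)) <-> β) -> β = min(1, 1 − 0.467 + 0.533) = min(1, 1.066) = 1.000
(α <-> α) <-> (((γ & (β -> α)) <-> β) -> β) = 1 − |1.000 − 1.000| = 1 − 0.000 = 1.000
~((α <-> α) <-> (((γ & (β -> α)) <-> β) -> β)) = 1 − 1.000 = 0.000

0.000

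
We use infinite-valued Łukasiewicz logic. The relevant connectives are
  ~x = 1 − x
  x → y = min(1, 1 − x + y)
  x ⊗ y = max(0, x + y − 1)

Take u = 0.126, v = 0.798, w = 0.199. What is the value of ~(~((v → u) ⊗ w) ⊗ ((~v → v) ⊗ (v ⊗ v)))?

v → u = min(1, 1 − 0.798 + 0.126) = min(1, 0.328) = 0.328
(v → u) ⊗ w = max(0, 0.328 + 0.199 − 1) = max(0, -0.473) = 0.000
~((v → u) ⊗ w) = 1 − 0.000 = 1.000
~v = 1 − 0.798 = 0.202
~v → v = min(1, 1 − 0.202 + 0.798) = min(1, 1.596) = 1.000
v ⊗ v = max(0, 0.798 + 0.798 − 1) = max(0, 0.596) = 0.596
(~v → v) ⊗ (v ⊗ v) = max(0, 1.000 + 0.596 − 1) = max(0, 0.596) = 0.596
~((v → u) ⊗ w) ⊗ ((~v → v) ⊗ (v ⊗ v)) = max(0, 1.000 + 0.596 − 1) = max(0, 0.596) = 0.596
~(~((v → u) ⊗ w) ⊗ ((~v → v) ⊗ (v ⊗ v))) = 1 − 0.596 = 0.404

0.404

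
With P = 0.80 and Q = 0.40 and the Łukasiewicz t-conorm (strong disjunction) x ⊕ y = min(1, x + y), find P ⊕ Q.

P ⊕ Q = min(1, 0.80 + 0.40) = min(1, 1.20) = 1.00
For comparison, the Gödel t-conorm max(x, y) would give 0.80.

1.00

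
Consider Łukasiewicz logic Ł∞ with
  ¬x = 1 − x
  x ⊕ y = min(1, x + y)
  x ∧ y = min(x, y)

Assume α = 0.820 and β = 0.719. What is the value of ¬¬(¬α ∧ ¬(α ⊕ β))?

0.000

¬α = 1 − 0.820 = 0.180
α ⊕ β = min(1, 0.820 + 0.719) = min(1, 1.539) = 1.000
¬(α ⊕ β) = 1 − 1.000 = 0.000
¬α ∧ ¬(α ⊕ β) = min(0.180, 0.000) = 0.000
¬(¬α ∧ ¬(α ⊕ β)) = 1 − 0.000 = 1.000
¬¬(¬α ∧ ¬(α ⊕ β)) = 1 − 1.000 = 0.000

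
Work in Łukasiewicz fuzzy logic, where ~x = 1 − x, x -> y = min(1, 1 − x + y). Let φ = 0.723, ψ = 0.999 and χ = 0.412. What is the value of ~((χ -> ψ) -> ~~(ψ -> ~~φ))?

χ -> ψ = min(1, 1 − 0.412 + 0.999) = min(1, 1.587) = 1.000
~φ = 1 − 0.723 = 0.277
~~φ = 1 − 0.277 = 0.723
ψ -> ~~φ = min(1, 1 − 0.999 + 0.723) = min(1, 0.724) = 0.724
~(ψ -> ~~φ) = 1 − 0.724 = 0.276
~~(ψ -> ~~φ) = 1 − 0.276 = 0.724
(χ -> ψ) -> ~~(ψ -> ~~φ) = min(1, 1 − 1.000 + 0.724) = min(1, 0.724) = 0.724
~((χ -> ψ) -> ~~(ψ -> ~~φ)) = 1 − 0.724 = 0.276

0.276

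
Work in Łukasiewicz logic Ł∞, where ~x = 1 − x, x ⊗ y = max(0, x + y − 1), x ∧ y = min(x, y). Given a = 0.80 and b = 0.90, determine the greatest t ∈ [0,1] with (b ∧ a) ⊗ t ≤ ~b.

0.30

b ∧ a = min(0.90, 0.80) = 0.80
So the left factor is b ∧ a = 0.80.
~b = 1 − 0.90 = 0.10
So the right-hand bound is ~b = 0.10.
The residuum of the Łukasiewicz t-norm gives the supremum: min(1, 1 − 0.80 + 0.10).
1 − 0.80 + 0.10 = 0.30, so t = min(1, 0.30) = 0.30.
Check: 0.80 ⊗ 0.30 = max(0, 0.10) = 0.10 ≤ 0.10.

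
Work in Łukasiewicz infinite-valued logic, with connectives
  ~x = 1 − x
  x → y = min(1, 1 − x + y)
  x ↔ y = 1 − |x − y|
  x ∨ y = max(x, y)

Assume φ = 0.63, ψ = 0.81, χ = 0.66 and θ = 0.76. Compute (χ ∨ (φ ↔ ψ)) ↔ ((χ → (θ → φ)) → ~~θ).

0.94

φ ↔ ψ = 1 − |0.63 − 0.81| = 1 − 0.18 = 0.82
χ ∨ (φ ↔ ψ) = max(0.66, 0.82) = 0.82
θ → φ = min(1, 1 − 0.76 + 0.63) = min(1, 0.87) = 0.87
χ → (θ → φ) = min(1, 1 − 0.66 + 0.87) = min(1, 1.21) = 1.00
~θ = 1 − 0.76 = 0.24
~~θ = 1 − 0.24 = 0.76
(χ → (θ → φ)) → ~~θ = min(1, 1 − 1.00 + 0.76) = min(1, 0.76) = 0.76
(χ ∨ (φ ↔ ψ)) ↔ ((χ → (θ → φ)) → ~~θ) = 1 − |0.82 − 0.76| = 1 − 0.06 = 0.94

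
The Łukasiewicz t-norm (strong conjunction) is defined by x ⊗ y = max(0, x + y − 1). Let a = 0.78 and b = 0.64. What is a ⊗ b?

a ⊗ b = max(0, 0.78 + 0.64 − 1) = max(0, 0.42) = 0.42
For comparison, the Gödel (minimum) t-norm min(x, y) would give 0.64.

0.42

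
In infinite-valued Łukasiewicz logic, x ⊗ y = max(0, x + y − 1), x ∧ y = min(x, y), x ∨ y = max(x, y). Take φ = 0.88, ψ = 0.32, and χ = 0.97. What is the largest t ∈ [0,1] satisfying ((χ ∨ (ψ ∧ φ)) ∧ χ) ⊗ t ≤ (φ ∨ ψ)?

ψ ∧ φ = min(0.32, 0.88) = 0.32
χ ∨ (ψ ∧ φ) = max(0.97, 0.32) = 0.97
(χ ∨ (ψ ∧ φ)) ∧ χ = min(0.97, 0.97) = 0.97
So the left factor is (χ ∨ (ψ ∧ φ)) ∧ χ = 0.97.
φ ∨ ψ = max(0.88, 0.32) = 0.88
So the right-hand bound is φ ∨ ψ = 0.88.
The residuum of the Łukasiewicz t-norm gives the supremum: min(1, 1 − 0.97 + 0.88).
1 − 0.97 + 0.88 = 0.91, so t = min(1, 0.91) = 0.91.
Check: 0.97 ⊗ 0.91 = max(0, 0.88) = 0.88 ≤ 0.88.

0.91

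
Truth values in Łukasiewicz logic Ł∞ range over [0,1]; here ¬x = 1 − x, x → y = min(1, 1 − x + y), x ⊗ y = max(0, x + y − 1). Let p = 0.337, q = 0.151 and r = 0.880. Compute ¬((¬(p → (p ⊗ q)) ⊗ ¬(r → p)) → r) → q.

p ⊗ q = max(0, 0.337 + 0.151 − 1) = max(0, -0.512) = 0.000
p → (p ⊗ q) = min(1, 1 − 0.337 + 0.000) = min(1, 0.663) = 0.663
¬(p → (p ⊗ q)) = 1 − 0.663 = 0.337
r → p = min(1, 1 − 0.880 + 0.337) = min(1, 0.457) = 0.457
¬(r → p) = 1 − 0.457 = 0.543
¬(p → (p ⊗ q)) ⊗ ¬(r → p) = max(0, 0.337 + 0.543 − 1) = max(0, -0.120) = 0.000
(¬(p → (p ⊗ q)) ⊗ ¬(r → p)) → r = min(1, 1 − 0.000 + 0.880) = min(1, 1.880) = 1.000
¬((¬(p → (p ⊗ q)) ⊗ ¬(r → p)) → r) = 1 − 1.000 = 0.000
¬((¬(p → (p ⊗ q)) ⊗ ¬(r → p)) → r) → q = min(1, 1 − 0.000 + 0.151) = min(1, 1.151) = 1.000

1.000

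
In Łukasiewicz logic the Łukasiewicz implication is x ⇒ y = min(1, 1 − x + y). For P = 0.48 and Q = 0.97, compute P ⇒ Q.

1.00

P ⇒ Q = min(1, 1 − 0.48 + 0.97) = min(1, 1.49) = 1.00
For comparison, the Gödel implication (1 if x ≤ y else y) would give 1.00.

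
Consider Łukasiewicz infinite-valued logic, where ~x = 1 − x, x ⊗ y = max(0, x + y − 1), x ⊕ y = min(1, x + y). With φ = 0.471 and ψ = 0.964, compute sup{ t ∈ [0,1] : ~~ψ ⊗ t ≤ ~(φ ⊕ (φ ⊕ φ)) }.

0.036

~ψ = 1 − 0.964 = 0.036
~~ψ = 1 − 0.036 = 0.964
So the left factor is ~~ψ = 0.964.
φ ⊕ φ = min(1, 0.471 + 0.471) = min(1, 0.942) = 0.942
φ ⊕ (φ ⊕ φ) = min(1, 0.471 + 0.942) = min(1, 1.413) = 1.000
~(φ ⊕ (φ ⊕ φ)) = 1 − 1.000 = 0.000
So the right-hand bound is ~(φ ⊕ (φ ⊕ φ)) = 0.000.
The residuum of the Łukasiewicz t-norm gives the supremum: min(1, 1 − 0.964 + 0.000).
1 − 0.964 + 0.000 = 0.036, so t = min(1, 0.036) = 0.036.
Check: 0.964 ⊗ 0.036 = max(0, 0.000) = 0.000 ≤ 0.000.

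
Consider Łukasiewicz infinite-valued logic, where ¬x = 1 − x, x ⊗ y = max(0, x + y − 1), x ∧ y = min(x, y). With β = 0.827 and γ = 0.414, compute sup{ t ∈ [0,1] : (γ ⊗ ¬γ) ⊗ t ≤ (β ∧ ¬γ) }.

¬γ = 1 − 0.414 = 0.586
γ ⊗ ¬γ = max(0, 0.414 + 0.586 − 1) = max(0, 0.000) = 0.000
So the left factor is γ ⊗ ¬γ = 0.000.
β ∧ ¬γ = min(0.827, 0.586) = 0.586
So the right-hand bound is β ∧ ¬γ = 0.586.
The residuum of the Łukasiewicz t-norm gives the supremum: min(1, 1 − 0.000 + 0.586).
1 − 0.000 + 0.586 = 1.586, so t = min(1, 1.586) = 1.000.
Check: 0.000 ⊗ 1.000 = max(0, 0.000) = 0.000 ≤ 0.586.

1.000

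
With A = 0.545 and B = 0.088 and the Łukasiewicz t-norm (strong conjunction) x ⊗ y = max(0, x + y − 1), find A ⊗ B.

0.000

A ⊗ B = max(0, 0.545 + 0.088 − 1) = max(0, -0.367) = 0.000
For comparison, the Gödel (minimum) t-norm min(x, y) would give 0.088.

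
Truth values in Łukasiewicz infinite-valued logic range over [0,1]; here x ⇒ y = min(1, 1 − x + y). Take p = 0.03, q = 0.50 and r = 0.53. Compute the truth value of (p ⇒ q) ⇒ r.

0.53

p ⇒ q = min(1, 1 − 0.03 + 0.50) = min(1, 1.47) = 1.00
(p ⇒ q) ⇒ r = min(1, 1 − 1.00 + 0.53) = min(1, 0.53) = 0.53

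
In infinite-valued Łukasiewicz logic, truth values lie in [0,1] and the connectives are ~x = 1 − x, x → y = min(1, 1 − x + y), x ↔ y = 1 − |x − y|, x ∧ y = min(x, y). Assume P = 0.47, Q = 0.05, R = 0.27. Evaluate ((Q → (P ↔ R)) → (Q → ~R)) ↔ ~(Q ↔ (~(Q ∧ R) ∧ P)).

0.42

P ↔ R = 1 − |0.47 − 0.27| = 1 − 0.20 = 0.80
Q → (P ↔ R) = min(1, 1 − 0.05 + 0.80) = min(1, 1.75) = 1.00
~R = 1 − 0.27 = 0.73
Q → ~R = min(1, 1 − 0.05 + 0.73) = min(1, 1.68) = 1.00
(Q → (P ↔ R)) → (Q → ~R) = min(1, 1 − 1.00 + 1.00) = min(1, 1.00) = 1.00
Q ∧ R = min(0.05, 0.27) = 0.05
~(Q ∧ R) = 1 − 0.05 = 0.95
~(Q ∧ R) ∧ P = min(0.95, 0.47) = 0.47
Q ↔ (~(Q ∧ R) ∧ P) = 1 − |0.05 − 0.47| = 1 − 0.42 = 0.58
~(Q ↔ (~(Q ∧ R) ∧ P)) = 1 − 0.58 = 0.42
((Q → (P ↔ R)) → (Q → ~R)) ↔ ~(Q ↔ (~(Q ∧ R) ∧ P)) = 1 − |1.00 − 0.42| = 1 − 0.58 = 0.42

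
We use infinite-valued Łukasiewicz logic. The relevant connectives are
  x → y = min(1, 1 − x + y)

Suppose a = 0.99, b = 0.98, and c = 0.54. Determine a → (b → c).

b → c = min(1, 1 − 0.98 + 0.54) = min(1, 0.56) = 0.56
a → (b → c) = min(1, 1 − 0.99 + 0.56) = min(1, 0.57) = 0.57

0.57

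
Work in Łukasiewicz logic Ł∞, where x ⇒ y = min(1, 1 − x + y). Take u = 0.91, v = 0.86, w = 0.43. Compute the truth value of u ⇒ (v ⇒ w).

0.66

v ⇒ w = min(1, 1 − 0.86 + 0.43) = min(1, 0.57) = 0.57
u ⇒ (v ⇒ w) = min(1, 1 − 0.91 + 0.57) = min(1, 0.66) = 0.66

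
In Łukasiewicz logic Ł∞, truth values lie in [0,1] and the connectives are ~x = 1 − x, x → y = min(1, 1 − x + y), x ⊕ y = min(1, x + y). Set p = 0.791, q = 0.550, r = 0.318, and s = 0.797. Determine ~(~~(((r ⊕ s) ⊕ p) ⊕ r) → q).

0.450

r ⊕ s = min(1, 0.318 + 0.797) = min(1, 1.115) = 1.000
(r ⊕ s) ⊕ p = min(1, 1.000 + 0.791) = min(1, 1.791) = 1.000
((r ⊕ s) ⊕ p) ⊕ r = min(1, 1.000 + 0.318) = min(1, 1.318) = 1.000
~(((r ⊕ s) ⊕ p) ⊕ r) = 1 − 1.000 = 0.000
~~(((r ⊕ s) ⊕ p) ⊕ r) = 1 − 0.000 = 1.000
~~(((r ⊕ s) ⊕ p) ⊕ r) → q = min(1, 1 − 1.000 + 0.550) = min(1, 0.550) = 0.550
~(~~(((r ⊕ s) ⊕ p) ⊕ r) → q) = 1 − 0.550 = 0.450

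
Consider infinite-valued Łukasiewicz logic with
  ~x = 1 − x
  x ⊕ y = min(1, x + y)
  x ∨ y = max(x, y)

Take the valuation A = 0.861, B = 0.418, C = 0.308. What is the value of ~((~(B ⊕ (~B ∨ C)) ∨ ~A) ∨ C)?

0.692

~B = 1 − 0.418 = 0.582
~B ∨ C = max(0.582, 0.308) = 0.582
B ⊕ (~B ∨ C) = min(1, 0.418 + 0.582) = min(1, 1.000) = 1.000
~(B ⊕ (~B ∨ C)) = 1 − 1.000 = 0.000
~A = 1 − 0.861 = 0.139
~(B ⊕ (~B ∨ C)) ∨ ~A = max(0.000, 0.139) = 0.139
(~(B ⊕ (~B ∨ C)) ∨ ~A) ∨ C = max(0.139, 0.308) = 0.308
~((~(B ⊕ (~B ∨ C)) ∨ ~A) ∨ C) = 1 − 0.308 = 0.692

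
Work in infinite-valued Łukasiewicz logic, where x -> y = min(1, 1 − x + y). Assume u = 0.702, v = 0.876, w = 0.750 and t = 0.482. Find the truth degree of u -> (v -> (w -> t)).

w -> t = min(1, 1 − 0.750 + 0.482) = min(1, 0.732) = 0.732
v -> (w -> t) = min(1, 1 − 0.876 + 0.732) = min(1, 0.856) = 0.856
u -> (v -> (w -> t)) = min(1, 1 − 0.702 + 0.856) = min(1, 1.154) = 1.000

1.000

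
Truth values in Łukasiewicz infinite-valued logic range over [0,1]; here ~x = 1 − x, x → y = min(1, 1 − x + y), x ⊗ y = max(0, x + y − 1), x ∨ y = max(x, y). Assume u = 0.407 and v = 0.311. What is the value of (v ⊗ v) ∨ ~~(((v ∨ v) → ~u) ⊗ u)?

0.407

v ⊗ v = max(0, 0.311 + 0.311 − 1) = max(0, -0.378) = 0.000
v ∨ v = max(0.311, 0.311) = 0.311
~u = 1 − 0.407 = 0.593
(v ∨ v) → ~u = min(1, 1 − 0.311 + 0.593) = min(1, 1.282) = 1.000
((v ∨ v) → ~u) ⊗ u = max(0, 1.000 + 0.407 − 1) = max(0, 0.407) = 0.407
~(((v ∨ v) → ~u) ⊗ u) = 1 − 0.407 = 0.593
~~(((v ∨ v) → ~u) ⊗ u) = 1 − 0.593 = 0.407
(v ⊗ v) ∨ ~~(((v ∨ v) → ~u) ⊗ u) = max(0.000, 0.407) = 0.407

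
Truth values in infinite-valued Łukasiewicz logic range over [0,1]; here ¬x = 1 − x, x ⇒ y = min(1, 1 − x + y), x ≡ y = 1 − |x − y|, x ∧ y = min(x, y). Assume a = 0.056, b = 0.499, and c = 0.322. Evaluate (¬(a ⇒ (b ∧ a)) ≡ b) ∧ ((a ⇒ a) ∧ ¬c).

0.501

b ∧ a = min(0.499, 0.056) = 0.056
a ⇒ (b ∧ a) = min(1, 1 − 0.056 + 0.056) = min(1, 1.000) = 1.000
¬(a ⇒ (b ∧ a)) = 1 − 1.000 = 0.000
¬(a ⇒ (b ∧ a)) ≡ b = 1 − |0.000 − 0.499| = 1 − 0.499 = 0.501
a ⇒ a = min(1, 1 − 0.056 + 0.056) = min(1, 1.000) = 1.000
¬c = 1 − 0.322 = 0.678
(a ⇒ a) ∧ ¬c = min(1.000, 0.678) = 0.678
(¬(a ⇒ (b ∧ a)) ≡ b) ∧ ((a ⇒ a) ∧ ¬c) = min(0.501, 0.678) = 0.501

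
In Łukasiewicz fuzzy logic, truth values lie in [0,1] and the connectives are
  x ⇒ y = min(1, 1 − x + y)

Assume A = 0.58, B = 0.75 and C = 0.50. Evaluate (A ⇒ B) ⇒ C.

A ⇒ B = min(1, 1 − 0.58 + 0.75) = min(1, 1.17) = 1.00
(A ⇒ B) ⇒ C = min(1, 1 − 1.00 + 0.50) = min(1, 0.50) = 0.50

0.50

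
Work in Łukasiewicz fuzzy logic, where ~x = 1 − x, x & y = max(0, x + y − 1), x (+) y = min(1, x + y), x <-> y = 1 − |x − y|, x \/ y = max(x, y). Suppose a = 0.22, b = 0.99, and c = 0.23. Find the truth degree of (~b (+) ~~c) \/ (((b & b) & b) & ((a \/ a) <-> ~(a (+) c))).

0.64

~b = 1 − 0.99 = 0.01
~c = 1 − 0.23 = 0.77
~~c = 1 − 0.77 = 0.23
~b (+) ~~c = min(1, 0.01 + 0.23) = min(1, 0.24) = 0.24
b & b = max(0, 0.99 + 0.99 − 1) = max(0, 0.98) = 0.98
(b & b) & b = max(0, 0.98 + 0.99 − 1) = max(0, 0.97) = 0.97
a \/ a = max(0.22, 0.22) = 0.22
a (+) c = min(1, 0.22 + 0.23) = min(1, 0.45) = 0.45
~(a (+) c) = 1 − 0.45 = 0.55
(a \/ a) <-> ~(a (+) c) = 1 − |0.22 − 0.55| = 1 − 0.33 = 0.67
((b & b) & b) & ((a \/ a) <-> ~(a (+) c)) = max(0, 0.97 + 0.67 − 1) = max(0, 0.64) = 0.64
(~b (+) ~~c) \/ (((b & b) & b) & ((a \/ a) <-> ~(a (+) c))) = max(0.24, 0.64) = 0.64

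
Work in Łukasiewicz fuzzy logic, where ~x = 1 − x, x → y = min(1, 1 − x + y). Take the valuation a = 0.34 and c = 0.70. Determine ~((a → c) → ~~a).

a → c = min(1, 1 − 0.34 + 0.70) = min(1, 1.36) = 1.00
~a = 1 − 0.34 = 0.66
~~a = 1 − 0.66 = 0.34
(a → c) → ~~a = min(1, 1 − 1.00 + 0.34) = min(1, 0.34) = 0.34
~((a → c) → ~~a) = 1 − 0.34 = 0.66

0.66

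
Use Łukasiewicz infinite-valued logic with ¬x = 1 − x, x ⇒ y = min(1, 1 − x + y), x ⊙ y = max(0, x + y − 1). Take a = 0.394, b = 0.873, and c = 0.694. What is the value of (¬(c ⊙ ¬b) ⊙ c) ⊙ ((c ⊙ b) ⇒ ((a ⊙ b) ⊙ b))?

0.267

¬b = 1 − 0.873 = 0.127
c ⊙ ¬b = max(0, 0.694 + 0.127 − 1) = max(0, -0.179) = 0.000
¬(c ⊙ ¬b) = 1 − 0.000 = 1.000
¬(c ⊙ ¬b) ⊙ c = max(0, 1.000 + 0.694 − 1) = max(0, 0.694) = 0.694
c ⊙ b = max(0, 0.694 + 0.873 − 1) = max(0, 0.567) = 0.567
a ⊙ b = max(0, 0.394 + 0.873 − 1) = max(0, 0.267) = 0.267
(a ⊙ b) ⊙ b = max(0, 0.267 + 0.873 − 1) = max(0, 0.140) = 0.140
(c ⊙ b) ⇒ ((a ⊙ b) ⊙ b) = min(1, 1 − 0.567 + 0.140) = min(1, 0.573) = 0.573
(¬(c ⊙ ¬b) ⊙ c) ⊙ ((c ⊙ b) ⇒ ((a ⊙ b) ⊙ b)) = max(0, 0.694 + 0.573 − 1) = max(0, 0.267) = 0.267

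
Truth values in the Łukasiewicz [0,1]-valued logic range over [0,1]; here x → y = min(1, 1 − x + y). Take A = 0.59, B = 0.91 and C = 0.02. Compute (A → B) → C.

0.02

A → B = min(1, 1 − 0.59 + 0.91) = min(1, 1.32) = 1.00
(A → B) → C = min(1, 1 − 1.00 + 0.02) = min(1, 0.02) = 0.02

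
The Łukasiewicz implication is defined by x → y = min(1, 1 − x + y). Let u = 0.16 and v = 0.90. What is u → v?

u → v = min(1, 1 − 0.16 + 0.90) = min(1, 1.74) = 1.00
For comparison, the Gödel implication (1 if x ≤ y else y) would give 1.00.

1.00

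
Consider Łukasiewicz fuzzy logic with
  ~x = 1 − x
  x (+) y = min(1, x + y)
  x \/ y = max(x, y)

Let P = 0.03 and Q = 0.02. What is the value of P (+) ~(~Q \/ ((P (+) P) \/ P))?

~Q = 1 − 0.02 = 0.98
P (+) P = min(1, 0.03 + 0.03) = min(1, 0.06) = 0.06
(P (+) P) \/ P = max(0.06, 0.03) = 0.06
~Q \/ ((P (+) P) \/ P) = max(0.98, 0.06) = 0.98
~(~Q \/ ((P (+) P) \/ P)) = 1 − 0.98 = 0.02
P (+) ~(~Q \/ ((P (+) P) \/ P)) = min(1, 0.03 + 0.02) = min(1, 0.05) = 0.05

0.05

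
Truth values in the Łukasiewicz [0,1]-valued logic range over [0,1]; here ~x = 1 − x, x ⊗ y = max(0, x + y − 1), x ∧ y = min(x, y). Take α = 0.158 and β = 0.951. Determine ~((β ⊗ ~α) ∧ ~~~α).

0.207

~α = 1 − 0.158 = 0.842
β ⊗ ~α = max(0, 0.951 + 0.842 − 1) = max(0, 0.793) = 0.793
~~α = 1 − 0.842 = 0.158
~~~α = 1 − 0.158 = 0.842
(β ⊗ ~α) ∧ ~~~α = min(0.793, 0.842) = 0.793
~((β ⊗ ~α) ∧ ~~~α) = 1 − 0.793 = 0.207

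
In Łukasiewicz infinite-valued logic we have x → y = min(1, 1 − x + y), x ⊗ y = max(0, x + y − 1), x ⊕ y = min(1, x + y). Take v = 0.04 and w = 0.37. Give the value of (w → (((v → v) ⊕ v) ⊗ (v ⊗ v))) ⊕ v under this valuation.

0.67

v → v = min(1, 1 − 0.04 + 0.04) = min(1, 1.00) = 1.00
(v → v) ⊕ v = min(1, 1.00 + 0.04) = min(1, 1.04) = 1.00
v ⊗ v = max(0, 0.04 + 0.04 − 1) = max(0, -0.92) = 0.00
((v → v) ⊕ v) ⊗ (v ⊗ v) = max(0, 1.00 + 0.00 − 1) = max(0, 0.00) = 0.00
w → (((v → v) ⊕ v) ⊗ (v ⊗ v)) = min(1, 1 − 0.37 + 0.00) = min(1, 0.63) = 0.63
(w → (((v → v) ⊕ v) ⊗ (v ⊗ v))) ⊕ v = min(1, 0.63 + 0.04) = min(1, 0.67) = 0.67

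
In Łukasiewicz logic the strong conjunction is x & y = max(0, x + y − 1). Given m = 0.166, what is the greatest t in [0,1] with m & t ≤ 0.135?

0.969

The residuum of the Łukasiewicz t-norm gives the supremum: min(1, 1 − 0.166 + 0.135).
1 − 0.166 + 0.135 = 0.969, so t = min(1, 0.969) = 0.969.
Check: 0.166 & 0.969 = max(0, 0.135) = 0.135 ≤ 0.135.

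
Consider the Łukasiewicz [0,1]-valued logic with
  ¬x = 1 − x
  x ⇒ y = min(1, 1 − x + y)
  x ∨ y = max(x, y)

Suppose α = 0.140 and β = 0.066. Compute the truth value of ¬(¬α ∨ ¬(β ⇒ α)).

¬α = 1 − 0.140 = 0.860
β ⇒ α = min(1, 1 − 0.066 + 0.140) = min(1, 1.074) = 1.000
¬(β ⇒ α) = 1 − 1.000 = 0.000
¬α ∨ ¬(β ⇒ α) = max(0.860, 0.000) = 0.860
¬(¬α ∨ ¬(β ⇒ α)) = 1 − 0.860 = 0.140

0.140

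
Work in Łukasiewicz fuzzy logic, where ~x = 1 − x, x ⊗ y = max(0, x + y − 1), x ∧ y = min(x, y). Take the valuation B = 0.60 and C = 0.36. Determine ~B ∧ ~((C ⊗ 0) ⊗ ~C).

0.40

~B = 1 − 0.60 = 0.40
C ⊗ 0 = max(0, 0.36 + 0.00 − 1) = max(0, -0.64) = 0.00
~C = 1 − 0.36 = 0.64
(C ⊗ 0) ⊗ ~C = max(0, 0.00 + 0.64 − 1) = max(0, -0.36) = 0.00
~((C ⊗ 0) ⊗ ~C) = 1 − 0.00 = 1.00
~B ∧ ~((C ⊗ 0) ⊗ ~C) = min(0.40, 1.00) = 0.40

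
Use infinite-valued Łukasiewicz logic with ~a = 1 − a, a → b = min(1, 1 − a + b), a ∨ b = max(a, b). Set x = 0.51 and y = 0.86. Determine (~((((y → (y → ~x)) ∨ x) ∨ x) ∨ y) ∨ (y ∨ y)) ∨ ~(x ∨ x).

~x = 1 − 0.51 = 0.49
y → ~x = min(1, 1 − 0.86 + 0.49) = min(1, 0.63) = 0.63
y → (y → ~x) = min(1, 1 − 0.86 + 0.63) = min(1, 0.77) = 0.77
(y → (y → ~x)) ∨ x = max(0.77, 0.51) = 0.77
((y → (y → ~x)) ∨ x) ∨ x = max(0.77, 0.51) = 0.77
(((y → (y → ~x)) ∨ x) ∨ x) ∨ y = max(0.77, 0.86) = 0.86
~((((y → (y → ~x)) ∨ x) ∨ x) ∨ y) = 1 − 0.86 = 0.14
y ∨ y = max(0.86, 0.86) = 0.86
~((((y → (y → ~x)) ∨ x) ∨ x) ∨ y) ∨ (y ∨ y) = max(0.14, 0.86) = 0.86
x ∨ x = max(0.51, 0.51) = 0.51
~(x ∨ x) = 1 − 0.51 = 0.49
(~((((y → (y → ~x)) ∨ x) ∨ x) ∨ y) ∨ (y ∨ y)) ∨ ~(x ∨ x) = max(0.86, 0.49) = 0.86

0.86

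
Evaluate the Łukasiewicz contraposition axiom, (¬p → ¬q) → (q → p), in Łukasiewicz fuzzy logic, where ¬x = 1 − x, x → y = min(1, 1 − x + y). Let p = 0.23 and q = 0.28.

¬p = 1 − 0.23 = 0.77
¬q = 1 − 0.28 = 0.72
¬p → ¬q = min(1, 1 − 0.77 + 0.72) = min(1, 0.95) = 0.95
q → p = min(1, 1 − 0.28 + 0.23) = min(1, 0.95) = 0.95
(¬p → ¬q) → (q → p) = min(1, 1 − 0.95 + 0.95) = min(1, 1.00) = 1.00
(As expected: an axiom of Ł∞, always 1.)

1.00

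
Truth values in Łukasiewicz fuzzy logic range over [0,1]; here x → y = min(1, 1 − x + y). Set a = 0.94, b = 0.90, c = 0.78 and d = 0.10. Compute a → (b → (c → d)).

0.48

c → d = min(1, 1 − 0.78 + 0.10) = min(1, 0.32) = 0.32
b → (c → d) = min(1, 1 − 0.90 + 0.32) = min(1, 0.42) = 0.42
a → (b → (c → d)) = min(1, 1 − 0.94 + 0.42) = min(1, 0.48) = 0.48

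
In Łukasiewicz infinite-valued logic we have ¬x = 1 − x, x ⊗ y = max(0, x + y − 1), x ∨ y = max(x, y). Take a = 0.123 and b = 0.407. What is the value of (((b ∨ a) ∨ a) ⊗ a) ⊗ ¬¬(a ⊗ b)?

b ∨ a = max(0.407, 0.123) = 0.407
(b ∨ a) ∨ a = max(0.407, 0.123) = 0.407
((b ∨ a) ∨ a) ⊗ a = max(0, 0.407 + 0.123 − 1) = max(0, -0.470) = 0.000
a ⊗ b = max(0, 0.123 + 0.407 − 1) = max(0, -0.470) = 0.000
¬(a ⊗ b) = 1 − 0.000 = 1.000
¬¬(a ⊗ b) = 1 − 1.000 = 0.000
(((b ∨ a) ∨ a) ⊗ a) ⊗ ¬¬(a ⊗ b) = max(0, 0.000 + 0.000 − 1) = max(0, -1.000) = 0.000

0.000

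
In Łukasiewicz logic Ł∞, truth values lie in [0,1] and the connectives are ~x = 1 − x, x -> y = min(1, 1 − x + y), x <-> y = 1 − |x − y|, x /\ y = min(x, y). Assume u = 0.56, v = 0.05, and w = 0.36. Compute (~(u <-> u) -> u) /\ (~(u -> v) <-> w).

0.85

u <-> u = 1 − |0.56 − 0.56| = 1 − 0.00 = 1.00
~(u <-> u) = 1 − 1.00 = 0.00
~(u <-> u) -> u = min(1, 1 − 0.00 + 0.56) = min(1, 1.56) = 1.00
u -> v = min(1, 1 − 0.56 + 0.05) = min(1, 0.49) = 0.49
~(u -> v) = 1 − 0.49 = 0.51
~(u -> v) <-> w = 1 − |0.51 − 0.36| = 1 − 0.15 = 0.85
(~(u <-> u) -> u) /\ (~(u -> v) <-> w) = min(1.00, 0.85) = 0.85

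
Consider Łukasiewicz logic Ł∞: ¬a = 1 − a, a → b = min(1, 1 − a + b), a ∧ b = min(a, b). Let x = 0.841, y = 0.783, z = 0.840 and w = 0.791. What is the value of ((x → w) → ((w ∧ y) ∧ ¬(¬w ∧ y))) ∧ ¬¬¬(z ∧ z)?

x → w = min(1, 1 − 0.841 + 0.791) = min(1, 0.950) = 0.950
w ∧ y = min(0.791, 0.783) = 0.783
¬w = 1 − 0.791 = 0.209
¬w ∧ y = min(0.209, 0.783) = 0.209
¬(¬w ∧ y) = 1 − 0.209 = 0.791
(w ∧ y) ∧ ¬(¬w ∧ y) = min(0.783, 0.791) = 0.783
(x → w) → ((w ∧ y) ∧ ¬(¬w ∧ y)) = min(1, 1 − 0.950 + 0.783) = min(1, 0.833) = 0.833
z ∧ z = min(0.840, 0.840) = 0.840
¬(z ∧ z) = 1 − 0.840 = 0.160
¬¬(z ∧ z) = 1 − 0.160 = 0.840
¬¬¬(z ∧ z) = 1 − 0.840 = 0.160
((x → w) → ((w ∧ y) ∧ ¬(¬w ∧ y))) ∧ ¬¬¬(z ∧ z) = min(0.833, 0.160) = 0.160

0.160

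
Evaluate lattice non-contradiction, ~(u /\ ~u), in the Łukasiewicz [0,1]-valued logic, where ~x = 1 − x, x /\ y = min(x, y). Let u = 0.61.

0.61

~u = 1 − 0.61 = 0.39
u /\ ~u = min(0.61, 0.39) = 0.39
~(u /\ ~u) = 1 − 0.39 = 0.61
(The value 0.61 < 1 shows this instance is not satisfied; not a Ł∞-tautology — its value is 1 − min(a, 1−a).)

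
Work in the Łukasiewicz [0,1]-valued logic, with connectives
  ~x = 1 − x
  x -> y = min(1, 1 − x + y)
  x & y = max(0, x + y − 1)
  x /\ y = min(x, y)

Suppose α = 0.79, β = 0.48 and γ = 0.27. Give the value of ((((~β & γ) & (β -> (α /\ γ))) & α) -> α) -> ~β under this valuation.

0.52

~β = 1 − 0.48 = 0.52
~β & γ = max(0, 0.52 + 0.27 − 1) = max(0, -0.21) = 0.00
α /\ γ = min(0.79, 0.27) = 0.27
β -> (α /\ γ) = min(1, 1 − 0.48 + 0.27) = min(1, 0.79) = 0.79
(~β & γ) & (β -> (α /\ γ)) = max(0, 0.00 + 0.79 − 1) = max(0, -0.21) = 0.00
((~β & γ) & (β -> (α /\ γ))) & α = max(0, 0.00 + 0.79 − 1) = max(0, -0.21) = 0.00
(((~β & γ) & (β -> (α /\ γ))) & α) -> α = min(1, 1 − 0.00 + 0.79) = min(1, 1.79) = 1.00
((((~β & γ) & (β -> (α /\ γ))) & α) -> α) -> ~β = min(1, 1 − 1.00 + 0.52) = min(1, 0.52) = 0.52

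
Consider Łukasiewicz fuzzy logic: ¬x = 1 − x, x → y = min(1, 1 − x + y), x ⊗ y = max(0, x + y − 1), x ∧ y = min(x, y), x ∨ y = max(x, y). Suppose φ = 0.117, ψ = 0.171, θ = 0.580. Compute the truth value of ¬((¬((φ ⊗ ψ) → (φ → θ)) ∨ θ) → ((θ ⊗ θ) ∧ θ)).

φ ⊗ ψ = max(0, 0.117 + 0.171 − 1) = max(0, -0.712) = 0.000
φ → θ = min(1, 1 − 0.117 + 0.580) = min(1, 1.463) = 1.000
(φ ⊗ ψ) → (φ → θ) = min(1, 1 − 0.000 + 1.000) = min(1, 2.000) = 1.000
¬((φ ⊗ ψ) → (φ → θ)) = 1 − 1.000 = 0.000
¬((φ ⊗ ψ) → (φ → θ)) ∨ θ = max(0.000, 0.580) = 0.580
θ ⊗ θ = max(0, 0.580 + 0.580 − 1) = max(0, 0.160) = 0.160
(θ ⊗ θ) ∧ θ = min(0.160, 0.580) = 0.160
(¬((φ ⊗ ψ) → (φ → θ)) ∨ θ) → ((θ ⊗ θ) ∧ θ) = min(1, 1 − 0.580 + 0.160) = min(1, 0.580) = 0.580
¬((¬((φ ⊗ ψ) → (φ → θ)) ∨ θ) → ((θ ⊗ θ) ∧ θ)) = 1 − 0.580 = 0.420

0.420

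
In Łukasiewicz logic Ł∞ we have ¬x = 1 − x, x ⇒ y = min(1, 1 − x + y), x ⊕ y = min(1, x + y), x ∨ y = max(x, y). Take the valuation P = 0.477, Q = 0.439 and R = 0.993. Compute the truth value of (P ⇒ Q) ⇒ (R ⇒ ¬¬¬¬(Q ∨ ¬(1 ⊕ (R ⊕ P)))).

P ⇒ Q = min(1, 1 − 0.477 + 0.439) = min(1, 0.962) = 0.962
R ⊕ P = min(1, 0.993 + 0.477) = min(1, 1.470) = 1.000
1 ⊕ (R ⊕ P) = min(1, 1.000 + 1.000) = min(1, 2.000) = 1.000
¬(1 ⊕ (R ⊕ P)) = 1 − 1.000 = 0.000
Q ∨ ¬(1 ⊕ (R ⊕ P)) = max(0.439, 0.000) = 0.439
¬(Q ∨ ¬(1 ⊕ (R ⊕ P))) = 1 − 0.439 = 0.561
¬¬(Q ∨ ¬(1 ⊕ (R ⊕ P))) = 1 − 0.561 = 0.439
¬¬¬(Q ∨ ¬(1 ⊕ (R ⊕ P))) = 1 − 0.439 = 0.561
¬¬¬¬(Q ∨ ¬(1 ⊕ (R ⊕ P))) = 1 − 0.561 = 0.439
R ⇒ ¬¬¬¬(Q ∨ ¬(1 ⊕ (R ⊕ P))) = min(1, 1 − 0.993 + 0.439) = min(1, 0.446) = 0.446
(P ⇒ Q) ⇒ (R ⇒ ¬¬¬¬(Q ∨ ¬(1 ⊕ (R ⊕ P)))) = min(1, 1 − 0.962 + 0.446) = min(1, 0.484) = 0.484

0.484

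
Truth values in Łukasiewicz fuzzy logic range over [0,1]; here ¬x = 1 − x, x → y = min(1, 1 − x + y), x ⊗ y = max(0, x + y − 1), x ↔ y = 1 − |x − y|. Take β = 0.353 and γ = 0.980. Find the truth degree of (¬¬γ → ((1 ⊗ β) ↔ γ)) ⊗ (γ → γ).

0.393

¬γ = 1 − 0.980 = 0.020
¬¬γ = 1 − 0.020 = 0.980
1 ⊗ β = max(0, 1.000 + 0.353 − 1) = max(0, 0.353) = 0.353
(1 ⊗ β) ↔ γ = 1 − |0.353 − 0.980| = 1 − 0.627 = 0.373
¬¬γ → ((1 ⊗ β) ↔ γ) = min(1, 1 − 0.980 + 0.373) = min(1, 0.393) = 0.393
γ → γ = min(1, 1 − 0.980 + 0.980) = min(1, 1.000) = 1.000
(¬¬γ → ((1 ⊗ β) ↔ γ)) ⊗ (γ → γ) = max(0, 0.393 + 1.000 − 1) = max(0, 0.393) = 0.393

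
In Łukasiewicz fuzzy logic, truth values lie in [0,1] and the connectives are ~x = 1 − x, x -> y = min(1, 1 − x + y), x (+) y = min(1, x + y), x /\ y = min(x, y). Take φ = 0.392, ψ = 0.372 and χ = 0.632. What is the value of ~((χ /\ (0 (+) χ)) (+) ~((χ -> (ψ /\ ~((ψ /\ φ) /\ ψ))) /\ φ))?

0.000

0 (+) χ = min(1, 0.000 + 0.632) = min(1, 0.632) = 0.632
χ /\ (0 (+) χ) = min(0.632, 0.632) = 0.632
ψ /\ φ = min(0.372, 0.392) = 0.372
(ψ /\ φ) /\ ψ = min(0.372, 0.372) = 0.372
~((ψ /\ φ) /\ ψ) = 1 − 0.372 = 0.628
ψ /\ ~((ψ /\ φ) /\ ψ) = min(0.372, 0.628) = 0.372
χ -> (ψ /\ ~((ψ /\ φ) /\ ψ)) = min(1, 1 − 0.632 + 0.372) = min(1, 0.740) = 0.740
(χ -> (ψ /\ ~((ψ /\ φ) /\ ψ))) /\ φ = min(0.740, 0.392) = 0.392
~((χ -> (ψ /\ ~((ψ /\ φ) /\ ψ))) /\ φ) = 1 − 0.392 = 0.608
(χ /\ (0 (+) χ)) (+) ~((χ -> (ψ /\ ~((ψ /\ φ) /\ ψ))) /\ φ) = min(1, 0.632 + 0.608) = min(1, 1.240) = 1.000
~((χ /\ (0 (+) χ)) (+) ~((χ -> (ψ /\ ~((ψ /\ φ) /\ ψ))) /\ φ)) = 1 − 1.000 = 0.000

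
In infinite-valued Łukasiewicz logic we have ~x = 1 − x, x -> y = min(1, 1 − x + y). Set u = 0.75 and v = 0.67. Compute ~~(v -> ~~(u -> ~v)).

~v = 1 − 0.67 = 0.33
u -> ~v = min(1, 1 − 0.75 + 0.33) = min(1, 0.58) = 0.58
~(u -> ~v) = 1 − 0.58 = 0.42
~~(u -> ~v) = 1 − 0.42 = 0.58
v -> ~~(u -> ~v) = min(1, 1 − 0.67 + 0.58) = min(1, 0.91) = 0.91
~(v -> ~~(u -> ~v)) = 1 − 0.91 = 0.09
~~(v -> ~~(u -> ~v)) = 1 − 0.09 = 0.91

0.91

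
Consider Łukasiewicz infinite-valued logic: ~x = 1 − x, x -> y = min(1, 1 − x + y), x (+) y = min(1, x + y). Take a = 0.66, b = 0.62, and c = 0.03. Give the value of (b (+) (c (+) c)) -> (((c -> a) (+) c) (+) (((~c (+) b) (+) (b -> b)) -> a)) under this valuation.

1.00

c (+) c = min(1, 0.03 + 0.03) = min(1, 0.06) = 0.06
b (+) (c (+) c) = min(1, 0.62 + 0.06) = min(1, 0.68) = 0.68
c -> a = min(1, 1 − 0.03 + 0.66) = min(1, 1.63) = 1.00
(c -> a) (+) c = min(1, 1.00 + 0.03) = min(1, 1.03) = 1.00
~c = 1 − 0.03 = 0.97
~c (+) b = min(1, 0.97 + 0.62) = min(1, 1.59) = 1.00
b -> b = min(1, 1 − 0.62 + 0.62) = min(1, 1.00) = 1.00
(~c (+) b) (+) (b -> b) = min(1, 1.00 + 1.00) = min(1, 2.00) = 1.00
((~c (+) b) (+) (b -> b)) -> a = min(1, 1 − 1.00 + 0.66) = min(1, 0.66) = 0.66
((c -> a) (+) c) (+) (((~c (+) b) (+) (b -> b)) -> a) = min(1, 1.00 + 0.66) = min(1, 1.66) = 1.00
(b (+) (c (+) c)) -> (((c -> a) (+) c) (+) (((~c (+) b) (+) (b -> b)) -> a)) = min(1, 1 − 0.68 + 1.00) = min(1, 1.32) = 1.00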